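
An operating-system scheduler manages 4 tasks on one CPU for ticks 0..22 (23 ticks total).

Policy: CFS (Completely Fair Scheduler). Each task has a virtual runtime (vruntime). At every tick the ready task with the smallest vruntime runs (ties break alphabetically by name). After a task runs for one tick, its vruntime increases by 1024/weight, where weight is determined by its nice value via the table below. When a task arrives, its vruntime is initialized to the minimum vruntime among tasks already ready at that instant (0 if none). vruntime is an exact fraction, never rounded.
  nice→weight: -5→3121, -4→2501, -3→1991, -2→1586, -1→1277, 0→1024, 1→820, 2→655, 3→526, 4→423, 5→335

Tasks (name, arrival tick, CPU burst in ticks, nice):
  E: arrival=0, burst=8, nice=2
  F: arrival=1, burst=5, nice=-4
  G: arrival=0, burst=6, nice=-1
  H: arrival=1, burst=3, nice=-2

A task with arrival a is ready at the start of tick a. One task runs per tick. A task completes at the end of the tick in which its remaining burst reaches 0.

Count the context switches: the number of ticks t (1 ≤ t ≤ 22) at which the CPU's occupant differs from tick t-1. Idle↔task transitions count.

t=0: vr[E=0 G=0] → run E
t=1: vr[E=1024/655 F=0 G=0 H=0] → run F
t=2: vr[E=1024/655 F=1024/2501 G=0 H=0] → run G
t=3: vr[E=1024/655 F=1024/2501 G=1024/1277 H=0] → run H
t=4: vr[E=1024/655 F=1024/2501 G=1024/1277 H=512/793] → run F
t=5: vr[E=1024/655 F=2048/2501 G=1024/1277 H=512/793] → run H
t=6: vr[E=1024/655 F=2048/2501 G=1024/1277 H=1024/793] → run G
t=7: vr[E=1024/655 F=2048/2501 G=2048/1277 H=1024/793] → run F
t=8: vr[E=1024/655 F=3072/2501 G=2048/1277 H=1024/793] → run F
t=9: vr[E=1024/655 F=4096/2501 G=2048/1277 H=1024/793] → run H
t=10: vr[E=1024/655 F=4096/2501 G=2048/1277] → run E
t=11: vr[E=2048/655 F=4096/2501 G=2048/1277] → run G
t=12: vr[E=2048/655 F=4096/2501 G=3072/1277] → run F
t=13: vr[E=2048/655 G=3072/1277] → run G
t=14: vr[E=2048/655 G=4096/1277] → run E
t=15: vr[E=3072/655 G=4096/1277] → run G
t=16: vr[E=3072/655 G=5120/1277] → run G
t=17: vr[E=3072/655] → run E
t=18: vr[E=4096/655] → run E
t=19: vr[E=1024/131] → run E
t=20: vr[E=6144/655] → run E
t=21: vr[E=7168/655] → run E
t=22: (idle)

context switches = 16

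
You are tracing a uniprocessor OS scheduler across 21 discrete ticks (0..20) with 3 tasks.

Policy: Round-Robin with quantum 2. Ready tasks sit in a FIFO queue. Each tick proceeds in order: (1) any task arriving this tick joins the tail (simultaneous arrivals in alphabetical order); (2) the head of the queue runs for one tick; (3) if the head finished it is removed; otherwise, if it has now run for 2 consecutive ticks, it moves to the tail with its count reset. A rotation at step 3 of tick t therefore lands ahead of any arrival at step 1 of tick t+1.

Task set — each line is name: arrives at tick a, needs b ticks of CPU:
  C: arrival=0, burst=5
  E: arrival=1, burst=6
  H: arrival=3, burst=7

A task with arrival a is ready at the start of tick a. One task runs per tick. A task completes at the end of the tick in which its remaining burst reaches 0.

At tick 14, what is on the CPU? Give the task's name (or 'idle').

t=0: queue=[C] q_used=0 → run C
t=1: queue=[C,E] q_used=1 → run C
t=2: queue=[E,C] q_used=0 → run E
t=3: queue=[E,C,H] q_used=1 → run E
t=4: queue=[C,H,E] q_used=0 → run C
t=5: queue=[C,H,E] q_used=1 → run C
t=6: queue=[H,E,C] q_used=0 → run H
t=7: queue=[H,E,C] q_used=1 → run H
t=8: queue=[E,C,H] q_used=0 → run E
t=9: queue=[E,C,H] q_used=1 → run E
t=10: queue=[C,H,E] q_used=0 → run C
t=11: queue=[H,E] q_used=0 → run H
t=12: queue=[H,E] q_used=1 → run H
t=13: queue=[E,H] q_used=0 → run E
t=14: queue=[E,H] q_used=1 → run E
t=15: queue=[H] q_used=0 → run H
t=16: queue=[H] q_used=1 → run H
t=17: queue=[H] q_used=0 → run H
t=18: (idle)
t=19: (idle)
t=20: (idle)

running at tick 14 = E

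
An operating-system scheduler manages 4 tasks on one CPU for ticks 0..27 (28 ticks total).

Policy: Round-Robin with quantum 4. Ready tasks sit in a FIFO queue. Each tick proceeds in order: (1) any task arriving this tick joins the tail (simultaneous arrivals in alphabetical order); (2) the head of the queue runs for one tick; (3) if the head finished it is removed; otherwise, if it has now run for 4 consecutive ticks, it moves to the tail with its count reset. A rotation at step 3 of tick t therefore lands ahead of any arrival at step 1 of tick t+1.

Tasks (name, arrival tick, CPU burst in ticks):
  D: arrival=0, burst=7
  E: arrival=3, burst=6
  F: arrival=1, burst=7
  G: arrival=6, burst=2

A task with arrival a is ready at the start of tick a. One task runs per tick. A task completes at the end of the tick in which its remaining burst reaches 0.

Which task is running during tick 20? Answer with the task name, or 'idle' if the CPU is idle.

t=0: queue=[D] q_used=0 → run D
t=1: queue=[D,F] q_used=1 → run D
t=2: queue=[D,F] q_used=2 → run D
t=3: queue=[D,F,E] q_used=3 → run D
t=4: queue=[F,E,D] q_used=0 → run F
t=5: queue=[F,E,D] q_used=1 → run F
t=6: queue=[F,E,D,G] q_used=2 → run F
t=7: queue=[F,E,D,G] q_used=3 → run F
t=8: queue=[E,D,G,F] q_used=0 → run E
t=9: queue=[E,D,G,F] q_used=1 → run E
t=10: queue=[E,D,G,F] q_used=2 → run E
t=11: queue=[E,D,G,F] q_used=3 → run E
t=12: queue=[D,G,F,E] q_used=0 → run D
t=13: queue=[D,G,F,E] q_used=1 → run D
t=14: queue=[D,G,F,E] q_used=2 → run D
t=15: queue=[G,F,E] q_used=0 → run G
t=16: queue=[G,F,E] q_used=1 → run G
t=17: queue=[F,E] q_used=0 → run F
t=18: queue=[F,E] q_used=1 → run F
t=19: queue=[F,E] q_used=2 → run F
t=20: queue=[E] q_used=0 → run E
t=21: queue=[E] q_used=1 → run E
t=22: (idle)
t=23: (idle)
t=24: (idle)
t=25: (idle)
t=26: (idle)
t=27: (idle)

running at tick 20 = E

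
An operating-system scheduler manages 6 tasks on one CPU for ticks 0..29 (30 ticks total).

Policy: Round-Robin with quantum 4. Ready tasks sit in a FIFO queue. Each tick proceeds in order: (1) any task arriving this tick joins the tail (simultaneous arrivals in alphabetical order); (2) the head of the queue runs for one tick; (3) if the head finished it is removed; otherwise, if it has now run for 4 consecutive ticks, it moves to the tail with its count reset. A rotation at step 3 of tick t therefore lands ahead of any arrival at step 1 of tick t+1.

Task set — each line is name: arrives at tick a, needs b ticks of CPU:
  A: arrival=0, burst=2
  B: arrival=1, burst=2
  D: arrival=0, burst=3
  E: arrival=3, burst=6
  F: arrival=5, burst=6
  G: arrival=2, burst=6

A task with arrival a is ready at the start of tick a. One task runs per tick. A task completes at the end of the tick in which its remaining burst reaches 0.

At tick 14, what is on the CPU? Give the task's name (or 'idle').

running at tick 14 = E

t=0: queue=[A,D] q_used=0 → run A
t=1: queue=[A,D,B] q_used=1 → run A
t=2: queue=[D,B,G] q_used=0 → run D
t=3: queue=[D,B,G,E] q_used=1 → run D
t=4: queue=[D,B,G,E] q_used=2 → run D
t=5: queue=[B,G,E,F] q_used=0 → run B
t=6: queue=[B,G,E,F] q_used=1 → run B
t=7: queue=[G,E,F] q_used=0 → run G
t=8: queue=[G,E,F] q_used=1 → run G
t=9: queue=[G,E,F] q_used=2 → run G
t=10: queue=[G,E,F] q_used=3 → run G
t=11: queue=[E,F,G] q_used=0 → run E
t=12: queue=[E,F,G] q_used=1 → run E
t=13: queue=[E,F,G] q_used=2 → run E
t=14: queue=[E,F,G] q_used=3 → run E
t=15: queue=[F,G,E] q_used=0 → run F
t=16: queue=[F,G,E] q_used=1 → run F
t=17: queue=[F,G,E] q_used=2 → run F
t=18: queue=[F,G,E] q_used=3 → run F
t=19: queue=[G,E,F] q_used=0 → run G
t=20: queue=[G,E,F] q_used=1 → run G
t=21: queue=[E,F] q_used=0 → run E
t=22: queue=[E,F] q_used=1 → run E
t=23: queue=[F] q_used=0 → run F
t=24: queue=[F] q_used=1 → run F
t=25: (idle)
t=26: (idle)
t=27: (idle)
t=28: (idle)
t=29: (idle)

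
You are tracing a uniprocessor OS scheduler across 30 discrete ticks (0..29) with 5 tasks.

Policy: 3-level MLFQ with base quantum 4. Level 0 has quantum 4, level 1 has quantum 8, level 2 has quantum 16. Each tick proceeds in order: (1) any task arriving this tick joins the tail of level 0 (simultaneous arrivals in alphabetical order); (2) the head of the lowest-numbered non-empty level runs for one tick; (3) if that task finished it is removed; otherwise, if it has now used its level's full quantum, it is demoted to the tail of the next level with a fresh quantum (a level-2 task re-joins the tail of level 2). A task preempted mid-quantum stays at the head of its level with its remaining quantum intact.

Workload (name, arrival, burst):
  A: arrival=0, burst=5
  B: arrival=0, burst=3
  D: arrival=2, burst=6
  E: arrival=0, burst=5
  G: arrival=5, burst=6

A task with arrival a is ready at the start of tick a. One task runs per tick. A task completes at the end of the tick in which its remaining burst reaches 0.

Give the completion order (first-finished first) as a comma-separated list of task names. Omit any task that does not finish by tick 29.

completion order = B, A, E, D, G

t=0: L0/L1/L2 = ABE/-/- → run A
t=1: L0/L1/L2 = ABE/-/- → run A
t=2: L0/L1/L2 = ABED/-/- → run A
t=3: L0/L1/L2 = ABED/-/- → run A
t=4: L0/L1/L2 = BED/A/- → run B
t=5: L0/L1/L2 = BEDG/A/- → run B
t=6: L0/L1/L2 = BEDG/A/- → run B
t=7: L0/L1/L2 = EDG/A/- → run E
t=8: L0/L1/L2 = EDG/A/- → run E
t=9: L0/L1/L2 = EDG/A/- → run E
t=10: L0/L1/L2 = EDG/A/- → run E
t=11: L0/L1/L2 = DG/AE/- → run D
t=12: L0/L1/L2 = DG/AE/- → run D
t=13: L0/L1/L2 = DG/AE/- → run D
t=14: L0/L1/L2 = DG/AE/- → run D
t=15: L0/L1/L2 = G/AED/- → run G
t=16: L0/L1/L2 = G/AED/- → run G
t=17: L0/L1/L2 = G/AED/- → run G
t=18: L0/L1/L2 = G/AED/- → run G
t=19: L0/L1/L2 = -/AEDG/- → run A
t=20: L0/L1/L2 = -/EDG/- → run E
t=21: L0/L1/L2 = -/DG/- → run D
t=22: L0/L1/L2 = -/DG/- → run D
t=23: L0/L1/L2 = -/G/- → run G
t=24: L0/L1/L2 = -/G/- → run G
t=25: (idle)
t=26: (idle)
t=27: (idle)
t=28: (idle)
t=29: (idle)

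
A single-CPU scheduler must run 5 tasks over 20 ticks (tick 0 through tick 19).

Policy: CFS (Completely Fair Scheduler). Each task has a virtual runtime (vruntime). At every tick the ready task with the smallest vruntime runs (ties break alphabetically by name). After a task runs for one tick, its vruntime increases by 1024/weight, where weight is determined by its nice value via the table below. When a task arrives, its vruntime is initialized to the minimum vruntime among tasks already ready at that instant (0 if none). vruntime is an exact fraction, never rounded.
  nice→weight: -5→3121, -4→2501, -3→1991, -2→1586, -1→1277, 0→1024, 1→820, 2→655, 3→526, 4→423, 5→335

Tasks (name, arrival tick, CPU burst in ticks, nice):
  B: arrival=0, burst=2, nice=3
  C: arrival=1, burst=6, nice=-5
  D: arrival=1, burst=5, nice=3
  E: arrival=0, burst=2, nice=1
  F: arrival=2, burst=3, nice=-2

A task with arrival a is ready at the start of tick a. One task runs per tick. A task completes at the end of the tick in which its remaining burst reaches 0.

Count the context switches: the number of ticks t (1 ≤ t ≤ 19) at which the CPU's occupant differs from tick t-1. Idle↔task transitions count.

t=0: vr[B=0 E=0] → run B
t=1: vr[B=512/263 C=0 D=0 E=0] → run C
t=2: vr[B=512/263 C=1024/3121 D=0 E=0 F=0] → run D
t=3: vr[B=512/263 C=1024/3121 D=512/263 E=0 F=0] → run E
t=4: vr[B=512/263 C=1024/3121 D=512/263 E=256/205 F=0] → run F
t=5: vr[B=512/263 C=1024/3121 D=512/263 E=256/205 F=512/793] → run C
t=6: vr[B=512/263 C=2048/3121 D=512/263 E=256/205 F=512/793] → run F
t=7: vr[B=512/263 C=2048/3121 D=512/263 E=256/205 F=1024/793] → run C
t=8: vr[B=512/263 C=3072/3121 D=512/263 E=256/205 F=1024/793] → run C
t=9: vr[B=512/263 C=4096/3121 D=512/263 E=256/205 F=1024/793] → run E
t=10: vr[B=512/263 C=4096/3121 D=512/263 F=1024/793] → run F
t=11: vr[B=512/263 C=4096/3121 D=512/263] → run C
t=12: vr[B=512/263 C=5120/3121 D=512/263] → run C
t=13: vr[B=512/263 D=512/263] → run B
t=14: vr[D=512/263] → run D
t=15: vr[D=1024/263] → run D
t=16: vr[D=1536/263] → run D
t=17: vr[D=2048/263] → run D
t=18: (idle)
t=19: (idle)

context switches = 13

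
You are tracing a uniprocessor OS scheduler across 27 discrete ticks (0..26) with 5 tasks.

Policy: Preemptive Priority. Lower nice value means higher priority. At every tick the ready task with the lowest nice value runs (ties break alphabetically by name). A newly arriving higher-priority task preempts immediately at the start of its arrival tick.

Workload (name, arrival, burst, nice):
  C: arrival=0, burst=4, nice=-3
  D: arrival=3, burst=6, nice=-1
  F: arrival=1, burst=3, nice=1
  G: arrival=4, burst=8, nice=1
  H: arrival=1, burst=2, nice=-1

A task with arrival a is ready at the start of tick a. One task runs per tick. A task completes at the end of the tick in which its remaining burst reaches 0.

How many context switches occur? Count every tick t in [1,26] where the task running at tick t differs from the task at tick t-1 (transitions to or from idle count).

context switches = 5

t=0: ready={C} → run C
t=1: ready={C,F,H} → run C
t=2: ready={C,F,H} → run C
t=3: ready={C,D,F,H} → run C
t=4: ready={D,F,G,H} → run D
t=5: ready={D,F,G,H} → run D
t=6: ready={D,F,G,H} → run D
t=7: ready={D,F,G,H} → run D
t=8: ready={D,F,G,H} → run D
t=9: ready={D,F,G,H} → run D
t=10: ready={F,G,H} → run H
t=11: ready={F,G,H} → run H
t=12: ready={F,G} → run F
t=13: ready={F,G} → run F
t=14: ready={F,G} → run F
t=15: ready={G} → run G
t=16: ready={G} → run G
t=17: ready={G} → run G
t=18: ready={G} → run G
t=19: ready={G} → run G
t=20: ready={G} → run G
t=21: ready={G} → run G
t=22: ready={G} → run G
t=23: (idle)
t=24: (idle)
t=25: (idle)
t=26: (idle)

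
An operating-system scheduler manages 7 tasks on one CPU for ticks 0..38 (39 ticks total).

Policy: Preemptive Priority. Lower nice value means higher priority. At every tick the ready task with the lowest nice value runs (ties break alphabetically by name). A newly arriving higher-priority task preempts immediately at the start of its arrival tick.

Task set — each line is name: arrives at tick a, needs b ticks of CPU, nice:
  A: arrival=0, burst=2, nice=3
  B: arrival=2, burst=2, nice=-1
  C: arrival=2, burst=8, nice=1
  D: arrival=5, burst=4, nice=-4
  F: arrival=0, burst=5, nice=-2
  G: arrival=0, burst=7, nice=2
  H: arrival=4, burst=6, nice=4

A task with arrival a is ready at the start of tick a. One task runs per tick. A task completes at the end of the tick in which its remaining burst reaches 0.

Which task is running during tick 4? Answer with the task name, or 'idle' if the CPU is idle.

t=0: ready={A,F,G} → run F
t=1: ready={A,F,G} → run F
t=2: ready={A,B,C,F,G} → run F
t=3: ready={A,B,C,F,G} → run F
t=4: ready={A,B,C,F,G,H} → run F
t=5: ready={A,B,C,D,G,H} → run D
t=6: ready={A,B,C,D,G,H} → run D
t=7: ready={A,B,C,D,G,H} → run D
t=8: ready={A,B,C,D,G,H} → run D
t=9: ready={A,B,C,G,H} → run B
t=10: ready={A,B,C,G,H} → run B
t=11: ready={A,C,G,H} → run C
t=12: ready={A,C,G,H} → run C
t=13: ready={A,C,G,H} → run C
t=14: ready={A,C,G,H} → run C
t=15: ready={A,C,G,H} → run C
t=16: ready={A,C,G,H} → run C
t=17: ready={A,C,G,H} → run C
t=18: ready={A,C,G,H} → run C
t=19: ready={A,G,H} → run G
t=20: ready={A,G,H} → run G
t=21: ready={A,G,H} → run G
t=22: ready={A,G,H} → run G
t=23: ready={A,G,H} → run G
t=24: ready={A,G,H} → run G
t=25: ready={A,G,H} → run G
t=26: ready={A,H} → run A
t=27: ready={A,H} → run A
t=28: ready={H} → run H
t=29: ready={H} → run H
t=30: ready={H} → run H
t=31: ready={H} → run H
t=32: ready={H} → run H
t=33: ready={H} → run H
t=34: (idle)
t=35: (idle)
t=36: (idle)
t=37: (idle)
t=38: (idle)

running at tick 4 = F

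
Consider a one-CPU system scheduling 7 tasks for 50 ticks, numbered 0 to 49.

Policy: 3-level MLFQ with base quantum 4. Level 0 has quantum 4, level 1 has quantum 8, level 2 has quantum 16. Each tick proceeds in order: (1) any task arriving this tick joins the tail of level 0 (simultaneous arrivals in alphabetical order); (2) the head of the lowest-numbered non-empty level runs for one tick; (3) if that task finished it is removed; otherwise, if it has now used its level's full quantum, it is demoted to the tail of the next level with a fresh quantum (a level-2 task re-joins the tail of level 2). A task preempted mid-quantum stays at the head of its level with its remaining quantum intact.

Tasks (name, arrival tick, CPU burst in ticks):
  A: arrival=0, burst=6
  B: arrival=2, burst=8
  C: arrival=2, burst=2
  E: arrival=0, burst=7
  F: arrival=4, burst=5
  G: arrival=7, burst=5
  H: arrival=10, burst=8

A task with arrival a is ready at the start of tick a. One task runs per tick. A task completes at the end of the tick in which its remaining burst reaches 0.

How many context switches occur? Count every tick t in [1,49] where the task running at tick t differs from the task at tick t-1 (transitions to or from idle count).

context switches = 13

t=0: L0/L1/L2 = AE/-/- → run A
t=1: L0/L1/L2 = AE/-/- → run A
t=2: L0/L1/L2 = AEBC/-/- → run A
t=3: L0/L1/L2 = AEBC/-/- → run A
t=4: L0/L1/L2 = EBCF/A/- → run E
t=5: L0/L1/L2 = EBCF/A/- → run E
t=6: L0/L1/L2 = EBCF/A/- → run E
t=7: L0/L1/L2 = EBCFG/A/- → run E
t=8: L0/L1/L2 = BCFG/AE/- → run B
t=9: L0/L1/L2 = BCFG/AE/- → run B
t=10: L0/L1/L2 = BCFGH/AE/- → run B
t=11: L0/L1/L2 = BCFGH/AE/- → run B
t=12: L0/L1/L2 = CFGH/AEB/- → run C
t=13: L0/L1/L2 = CFGH/AEB/- → run C
t=14: L0/L1/L2 = FGH/AEB/- → run F
t=15: L0/L1/L2 = FGH/AEB/- → run F
t=16: L0/L1/L2 = FGH/AEB/- → run F
t=17: L0/L1/L2 = FGH/AEB/- → run F
t=18: L0/L1/L2 = GH/AEBF/- → run G
t=19: L0/L1/L2 = GH/AEBF/- → run G
t=20: L0/L1/L2 = GH/AEBF/- → run G
t=21: L0/L1/L2 = GH/AEBF/- → run G
t=22: L0/L1/L2 = H/AEBFG/- → run H
t=23: L0/L1/L2 = H/AEBFG/- → run H
t=24: L0/L1/L2 = H/AEBFG/- → run H
t=25: L0/L1/L2 = H/AEBFG/- → run H
t=26: L0/L1/L2 = -/AEBFGH/- → run A
t=27: L0/L1/L2 = -/AEBFGH/- → run A
t=28: L0/L1/L2 = -/EBFGH/- → run E
t=29: L0/L1/L2 = -/EBFGH/- → run E
t=30: L0/L1/L2 = -/EBFGH/- → run E
t=31: L0/L1/L2 = -/BFGH/- → run B
t=32: L0/L1/L2 = -/BFGH/- → run B
t=33: L0/L1/L2 = -/BFGH/- → run B
t=34: L0/L1/L2 = -/BFGH/- → run B
t=35: L0/L1/L2 = -/FGH/- → run F
t=36: L0/L1/L2 = -/GH/- → run G
t=37: L0/L1/L2 = -/H/- → run H
t=38: L0/L1/L2 = -/H/- → run H
t=39: L0/L1/L2 = -/H/- → run H
t=40: L0/L1/L2 = -/H/- → run H
t=41: (idle)
t=42: (idle)
t=43: (idle)
t=44: (idle)
t=45: (idle)
t=46: (idle)
t=47: (idle)
t=48: (idle)
t=49: (idle)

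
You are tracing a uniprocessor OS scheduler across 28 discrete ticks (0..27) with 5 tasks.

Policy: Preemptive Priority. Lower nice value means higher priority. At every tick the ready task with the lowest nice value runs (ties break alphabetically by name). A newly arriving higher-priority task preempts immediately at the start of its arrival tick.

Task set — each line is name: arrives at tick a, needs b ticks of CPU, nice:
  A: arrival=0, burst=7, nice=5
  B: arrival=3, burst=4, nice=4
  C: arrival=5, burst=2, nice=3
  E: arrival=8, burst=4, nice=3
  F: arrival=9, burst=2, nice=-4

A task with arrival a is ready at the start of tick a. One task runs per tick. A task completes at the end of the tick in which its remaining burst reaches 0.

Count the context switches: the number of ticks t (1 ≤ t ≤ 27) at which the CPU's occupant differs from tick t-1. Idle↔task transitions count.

t=0: ready={A} → run A
t=1: ready={A} → run A
t=2: ready={A} → run A
t=3: ready={A,B} → run B
t=4: ready={A,B} → run B
t=5: ready={A,B,C} → run C
t=6: ready={A,B,C} → run C
t=7: ready={A,B} → run B
t=8: ready={A,B,E} → run E
t=9: ready={A,B,E,F} → run F
t=10: ready={A,B,E,F} → run F
t=11: ready={A,B,E} → run E
t=12: ready={A,B,E} → run E
t=13: ready={A,B,E} → run E
t=14: ready={A,B} → run B
t=15: ready={A} → run A
t=16: ready={A} → run A
t=17: ready={A} → run A
t=18: ready={A} → run A
t=19: (idle)
t=20: (idle)
t=21: (idle)
t=22: (idle)
t=23: (idle)
t=24: (idle)
t=25: (idle)
t=26: (idle)
t=27: (idle)

context switches = 9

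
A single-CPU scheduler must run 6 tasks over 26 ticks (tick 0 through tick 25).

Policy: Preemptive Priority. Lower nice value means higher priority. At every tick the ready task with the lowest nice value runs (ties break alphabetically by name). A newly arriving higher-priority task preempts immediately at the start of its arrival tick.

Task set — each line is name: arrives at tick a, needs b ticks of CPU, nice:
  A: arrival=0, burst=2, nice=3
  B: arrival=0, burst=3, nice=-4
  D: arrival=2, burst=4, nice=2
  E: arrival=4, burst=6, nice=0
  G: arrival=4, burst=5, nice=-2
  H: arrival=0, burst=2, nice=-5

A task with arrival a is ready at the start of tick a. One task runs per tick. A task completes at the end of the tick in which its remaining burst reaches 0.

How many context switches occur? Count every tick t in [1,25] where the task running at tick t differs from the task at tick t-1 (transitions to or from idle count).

t=0: ready={A,B,H} → run H
t=1: ready={A,B,H} → run H
t=2: ready={A,B,D} → run B
t=3: ready={A,B,D} → run B
t=4: ready={A,B,D,E,G} → run B
t=5: ready={A,D,E,G} → run G
t=6: ready={A,D,E,G} → run G
t=7: ready={A,D,E,G} → run G
t=8: ready={A,D,E,G} → run G
t=9: ready={A,D,E,G} → run G
t=10: ready={A,D,E} → run E
t=11: ready={A,D,E} → run E
t=12: ready={A,D,E} → run E
t=13: ready={A,D,E} → run E
t=14: ready={A,D,E} → run E
t=15: ready={A,D,E} → run E
t=16: ready={A,D} → run D
t=17: ready={A,D} → run D
t=18: ready={A,D} → run D
t=19: ready={A,D} → run D
t=20: ready={A} → run A
t=21: ready={A} → run A
t=22: (idle)
t=23: (idle)
t=24: (idle)
t=25: (idle)

context switches = 6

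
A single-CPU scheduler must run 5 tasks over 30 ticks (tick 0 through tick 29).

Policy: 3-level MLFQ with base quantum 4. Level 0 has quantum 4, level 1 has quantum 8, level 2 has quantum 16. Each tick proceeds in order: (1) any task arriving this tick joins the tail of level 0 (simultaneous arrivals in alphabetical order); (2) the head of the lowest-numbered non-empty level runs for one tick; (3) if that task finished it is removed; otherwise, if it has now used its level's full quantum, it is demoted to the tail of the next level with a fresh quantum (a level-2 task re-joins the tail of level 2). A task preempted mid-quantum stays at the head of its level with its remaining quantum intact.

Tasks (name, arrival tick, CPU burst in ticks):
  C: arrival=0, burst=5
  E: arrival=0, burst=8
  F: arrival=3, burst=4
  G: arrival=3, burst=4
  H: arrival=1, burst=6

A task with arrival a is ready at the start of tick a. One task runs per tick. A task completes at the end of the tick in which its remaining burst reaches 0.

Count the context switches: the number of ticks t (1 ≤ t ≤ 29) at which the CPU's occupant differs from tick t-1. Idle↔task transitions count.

context switches = 8

t=0: L0/L1/L2 = CE/-/- → run C
t=1: L0/L1/L2 = CEH/-/- → run C
t=2: L0/L1/L2 = CEH/-/- → run C
t=3: L0/L1/L2 = CEHFG/-/- → run C
t=4: L0/L1/L2 = EHFG/C/- → run E
t=5: L0/L1/L2 = EHFG/C/- → run E
t=6: L0/L1/L2 = EHFG/C/- → run E
t=7: L0/L1/L2 = EHFG/C/- → run E
t=8: L0/L1/L2 = HFG/CE/- → run H
t=9: L0/L1/L2 = HFG/CE/- → run H
t=10: L0/L1/L2 = HFG/CE/- → run H
t=11: L0/L1/L2 = HFG/CE/- → run H
t=12: L0/L1/L2 = FG/CEH/- → run F
t=13: L0/L1/L2 = FG/CEH/- → run F
t=14: L0/L1/L2 = FG/CEH/- → run F
t=15: L0/L1/L2 = FG/CEH/- → run F
t=16: L0/L1/L2 = G/CEH/- → run G
t=17: L0/L1/L2 = G/CEH/- → run G
t=18: L0/L1/L2 = G/CEH/- → run G
t=19: L0/L1/L2 = G/CEH/- → run G
t=20: L0/L1/L2 = -/CEH/- → run C
t=21: L0/L1/L2 = -/EH/- → run E
t=22: L0/L1/L2 = -/EH/- → run E
t=23: L0/L1/L2 = -/EH/- → run E
t=24: L0/L1/L2 = -/EH/- → run E
t=25: L0/L1/L2 = -/H/- → run H
t=26: L0/L1/L2 = -/H/- → run H
t=27: (idle)
t=28: (idle)
t=29: (idle)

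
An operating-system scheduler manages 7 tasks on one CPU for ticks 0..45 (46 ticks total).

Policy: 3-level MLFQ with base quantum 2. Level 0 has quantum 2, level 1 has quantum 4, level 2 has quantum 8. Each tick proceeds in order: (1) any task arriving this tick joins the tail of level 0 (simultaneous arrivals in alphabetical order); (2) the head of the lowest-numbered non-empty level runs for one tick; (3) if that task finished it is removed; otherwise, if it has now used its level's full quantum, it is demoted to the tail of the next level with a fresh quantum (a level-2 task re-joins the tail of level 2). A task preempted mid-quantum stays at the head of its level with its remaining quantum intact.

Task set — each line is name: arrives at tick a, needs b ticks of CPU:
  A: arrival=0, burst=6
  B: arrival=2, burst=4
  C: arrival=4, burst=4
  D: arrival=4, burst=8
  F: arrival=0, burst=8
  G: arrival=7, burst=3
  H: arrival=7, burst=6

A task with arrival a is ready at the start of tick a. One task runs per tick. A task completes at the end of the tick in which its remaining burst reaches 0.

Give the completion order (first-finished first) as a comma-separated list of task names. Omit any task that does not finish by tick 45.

t=0: L0/L1/L2 = AF/-/- → run A
t=1: L0/L1/L2 = AF/-/- → run A
t=2: L0/L1/L2 = FB/A/- → run F
t=3: L0/L1/L2 = FB/A/- → run F
t=4: L0/L1/L2 = BCD/AF/- → run B
t=5: L0/L1/L2 = BCD/AF/- → run B
t=6: L0/L1/L2 = CD/AFB/- → run C
t=7: L0/L1/L2 = CDGH/AFB/- → run C
t=8: L0/L1/L2 = DGH/AFBC/- → run D
t=9: L0/L1/L2 = DGH/AFBC/- → run D
t=10: L0/L1/L2 = GH/AFBCD/- → run G
t=11: L0/L1/L2 = GH/AFBCD/- → run G
t=12: L0/L1/L2 = H/AFBCDG/- → run H
t=13: L0/L1/L2 = H/AFBCDG/- → run H
t=14: L0/L1/L2 = -/AFBCDGH/- → run A
t=15: L0/L1/L2 = -/AFBCDGH/- → run A
t=16: L0/L1/L2 = -/AFBCDGH/- → run A
t=17: L0/L1/L2 = -/AFBCDGH/- → run A
t=18: L0/L1/L2 = -/FBCDGH/- → run F
t=19: L0/L1/L2 = -/FBCDGH/- → run F
t=20: L0/L1/L2 = -/FBCDGH/- → run F
t=21: L0/L1/L2 = -/FBCDGH/- → run F
t=22: L0/L1/L2 = -/BCDGH/F → run B
t=23: L0/L1/L2 = -/BCDGH/F → run B
t=24: L0/L1/L2 = -/CDGH/F → run C
t=25: L0/L1/L2 = -/CDGH/F → run C
t=26: L0/L1/L2 = -/DGH/F → run D
t=27: L0/L1/L2 = -/DGH/F → run D
t=28: L0/L1/L2 = -/DGH/F → run D
t=29: L0/L1/L2 = -/DGH/F → run D
t=30: L0/L1/L2 = -/GH/FD → run G
t=31: L0/L1/L2 = -/H/FD → run H
t=32: L0/L1/L2 = -/H/FD → run H
t=33: L0/L1/L2 = -/H/FD → run H
t=34: L0/L1/L2 = -/H/FD → run H
t=35: L0/L1/L2 = -/-/FD → run F
t=36: L0/L1/L2 = -/-/FD → run F
t=37: L0/L1/L2 = -/-/D → run D
t=38: L0/L1/L2 = -/-/D → run D
t=39: (idle)
t=40: (idle)
t=41: (idle)
t=42: (idle)
t=43: (idle)
t=44: (idle)
t=45: (idle)

completion order = A, B, C, G, H, F, D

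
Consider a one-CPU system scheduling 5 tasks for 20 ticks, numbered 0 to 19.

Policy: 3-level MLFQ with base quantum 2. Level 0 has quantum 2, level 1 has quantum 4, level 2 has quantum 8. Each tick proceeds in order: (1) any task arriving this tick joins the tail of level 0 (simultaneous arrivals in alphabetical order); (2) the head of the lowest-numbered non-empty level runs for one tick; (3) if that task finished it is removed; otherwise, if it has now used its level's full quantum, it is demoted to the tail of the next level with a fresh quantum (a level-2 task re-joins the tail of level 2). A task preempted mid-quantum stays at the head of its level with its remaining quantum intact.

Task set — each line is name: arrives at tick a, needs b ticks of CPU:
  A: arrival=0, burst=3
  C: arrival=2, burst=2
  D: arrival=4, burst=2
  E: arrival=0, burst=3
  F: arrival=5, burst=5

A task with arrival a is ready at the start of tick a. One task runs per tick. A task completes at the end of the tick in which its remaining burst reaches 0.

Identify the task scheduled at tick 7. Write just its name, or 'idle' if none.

t=0: L0/L1/L2 = AE/-/- → run A
t=1: L0/L1/L2 = AE/-/- → run A
t=2: L0/L1/L2 = EC/A/- → run E
t=3: L0/L1/L2 = EC/A/- → run E
t=4: L0/L1/L2 = CD/AE/- → run C
t=5: L0/L1/L2 = CDF/AE/- → run C
t=6: L0/L1/L2 = DF/AE/- → run D
t=7: L0/L1/L2 = DF/AE/- → run D
t=8: L0/L1/L2 = F/AE/- → run F
t=9: L0/L1/L2 = F/AE/- → run F
t=10: L0/L1/L2 = -/AEF/- → run A
t=11: L0/L1/L2 = -/EF/- → run E
t=12: L0/L1/L2 = -/F/- → run F
t=13: L0/L1/L2 = -/F/- → run F
t=14: L0/L1/L2 = -/F/- → run F
t=15: (idle)
t=16: (idle)
t=17: (idle)
t=18: (idle)
t=19: (idle)

running at tick 7 = D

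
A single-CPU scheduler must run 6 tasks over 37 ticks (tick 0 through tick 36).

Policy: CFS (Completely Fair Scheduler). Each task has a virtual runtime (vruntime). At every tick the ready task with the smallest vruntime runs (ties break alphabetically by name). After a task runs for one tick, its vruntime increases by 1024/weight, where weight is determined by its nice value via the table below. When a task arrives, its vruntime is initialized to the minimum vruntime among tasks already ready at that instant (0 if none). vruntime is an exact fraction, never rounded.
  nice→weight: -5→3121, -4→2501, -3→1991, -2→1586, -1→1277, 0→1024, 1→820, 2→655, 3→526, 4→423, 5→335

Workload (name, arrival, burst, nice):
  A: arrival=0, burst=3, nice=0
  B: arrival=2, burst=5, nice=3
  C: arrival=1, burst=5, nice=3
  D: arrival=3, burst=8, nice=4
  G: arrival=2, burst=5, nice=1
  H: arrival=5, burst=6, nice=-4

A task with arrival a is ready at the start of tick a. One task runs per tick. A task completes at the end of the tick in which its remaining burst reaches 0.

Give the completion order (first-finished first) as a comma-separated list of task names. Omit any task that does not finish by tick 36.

completion order = A, H, G, B, C, D

t=0: vr[A=0] → run A
t=1: vr[A=1 C=1] → run A
t=2: vr[A=2 B=1 C=1 G=1] → run B
t=3: vr[A=2 B=775/263 C=1 D=1 G=1] → run C
t=4: vr[A=2 B=775/263 C=775/263 D=1 G=1] → run D
t=5: vr[A=2 B=775/263 C=775/263 D=1447/423 G=1 H=1] → run G
t=6: vr[A=2 B=775/263 C=775/263 D=1447/423 G=461/205 H=1] → run H
t=7: vr[A=2 B=775/263 C=775/263 D=1447/423 G=461/205 H=3525/2501] → run H
t=8: vr[A=2 B=775/263 C=775/263 D=1447/423 G=461/205 H=4549/2501] → run H
t=9: vr[A=2 B=775/263 C=775/263 D=1447/423 G=461/205 H=5573/2501] → run A
t=10: vr[B=775/263 C=775/263 D=1447/423 G=461/205 H=5573/2501] → run H
t=11: vr[B=775/263 C=775/263 D=1447/423 G=461/205 H=6597/2501] → run G
t=12: vr[B=775/263 C=775/263 D=1447/423 G=717/205 H=6597/2501] → run H
t=13: vr[B=775/263 C=775/263 D=1447/423 G=717/205 H=7621/2501] → run B
t=14: vr[B=1287/263 C=775/263 D=1447/423 G=717/205 H=7621/2501] → run C
t=15: vr[B=1287/263 C=1287/263 D=1447/423 G=717/205 H=7621/2501] → run H
t=16: vr[B=1287/263 C=1287/263 D=1447/423 G=717/205] → run D
t=17: vr[B=1287/263 C=1287/263 D=2471/423 G=717/205] → run G
t=18: vr[B=1287/263 C=1287/263 D=2471/423 G=973/205] → run G
t=19: vr[B=1287/263 C=1287/263 D=2471/423 G=1229/205] → run B
t=20: vr[B=1799/263 C=1287/263 D=2471/423 G=1229/205] → run C
t=21: vr[B=1799/263 C=1799/263 D=2471/423 G=1229/205] → run D
t=22: vr[B=1799/263 C=1799/263 D=1165/141 G=1229/205] → run G
t=23: vr[B=1799/263 C=1799/263 D=1165/141] → run B
t=24: vr[B=2311/263 C=1799/263 D=1165/141] → run C
t=25: vr[B=2311/263 C=2311/263 D=1165/141] → run D
t=26: vr[B=2311/263 C=2311/263 D=4519/423] → run B
t=27: vr[C=2311/263 D=4519/423] → run C
t=28: vr[D=4519/423] → run D
t=29: vr[D=5543/423] → run D
t=30: vr[D=2189/141] → run D
t=31: vr[D=7591/423] → run D
t=32: (idle)
t=33: (idle)
t=34: (idle)
t=35: (idle)
t=36: (idle)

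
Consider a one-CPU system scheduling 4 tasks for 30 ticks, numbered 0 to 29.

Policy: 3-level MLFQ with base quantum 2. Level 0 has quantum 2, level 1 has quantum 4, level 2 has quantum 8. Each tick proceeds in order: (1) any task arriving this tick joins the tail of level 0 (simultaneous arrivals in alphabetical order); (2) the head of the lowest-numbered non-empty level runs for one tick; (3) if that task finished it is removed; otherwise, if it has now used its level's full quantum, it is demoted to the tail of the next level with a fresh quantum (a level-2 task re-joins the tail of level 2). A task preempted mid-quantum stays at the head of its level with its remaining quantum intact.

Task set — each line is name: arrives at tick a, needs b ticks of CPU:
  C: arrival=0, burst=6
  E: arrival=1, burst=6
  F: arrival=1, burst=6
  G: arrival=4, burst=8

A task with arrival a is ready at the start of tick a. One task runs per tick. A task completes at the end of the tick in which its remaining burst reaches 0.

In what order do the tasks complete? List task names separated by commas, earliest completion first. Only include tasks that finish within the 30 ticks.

completion order = C, E, F, G

t=0: L0/L1/L2 = C/-/- → run C
t=1: L0/L1/L2 = CEF/-/- → run C
t=2: L0/L1/L2 = EF/C/- → run E
t=3: L0/L1/L2 = EF/C/- → run E
t=4: L0/L1/L2 = FG/CE/- → run F
t=5: L0/L1/L2 = FG/CE/- → run F
t=6: L0/L1/L2 = G/CEF/- → run G
t=7: L0/L1/L2 = G/CEF/- → run G
t=8: L0/L1/L2 = -/CEFG/- → run C
t=9: L0/L1/L2 = -/CEFG/- → run C
t=10: L0/L1/L2 = -/CEFG/- → run C
t=11: L0/L1/L2 = -/CEFG/- → run C
t=12: L0/L1/L2 = -/EFG/- → run E
t=13: L0/L1/L2 = -/EFG/- → run E
t=14: L0/L1/L2 = -/EFG/- → run E
t=15: L0/L1/L2 = -/EFG/- → run E
t=16: L0/L1/L2 = -/FG/- → run F
t=17: L0/L1/L2 = -/FG/- → run F
t=18: L0/L1/L2 = -/FG/- → run F
t=19: L0/L1/L2 = -/FG/- → run F
t=20: L0/L1/L2 = -/G/- → run G
t=21: L0/L1/L2 = -/G/- → run G
t=22: L0/L1/L2 = -/G/- → run G
t=23: L0/L1/L2 = -/G/- → run G
t=24: L0/L1/L2 = -/-/G → run G
t=25: L0/L1/L2 = -/-/G → run G
t=26: (idle)
t=27: (idle)
t=28: (idle)
t=29: (idle)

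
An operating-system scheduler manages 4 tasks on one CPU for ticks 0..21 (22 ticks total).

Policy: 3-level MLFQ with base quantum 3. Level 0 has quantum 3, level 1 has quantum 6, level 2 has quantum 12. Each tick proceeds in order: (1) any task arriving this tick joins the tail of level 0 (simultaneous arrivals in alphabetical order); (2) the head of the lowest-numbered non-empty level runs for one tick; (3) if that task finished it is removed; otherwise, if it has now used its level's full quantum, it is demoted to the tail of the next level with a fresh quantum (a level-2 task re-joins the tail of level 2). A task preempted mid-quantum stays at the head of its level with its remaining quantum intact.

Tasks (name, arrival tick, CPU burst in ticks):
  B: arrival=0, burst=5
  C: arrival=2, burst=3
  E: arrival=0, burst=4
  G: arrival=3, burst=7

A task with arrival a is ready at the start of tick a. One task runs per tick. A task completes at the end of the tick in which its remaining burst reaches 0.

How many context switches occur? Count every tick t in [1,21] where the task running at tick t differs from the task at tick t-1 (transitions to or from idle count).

t=0: L0/L1/L2 = BE/-/- → run B
t=1: L0/L1/L2 = BE/-/- → run B
t=2: L0/L1/L2 = BEC/-/- → run B
t=3: L0/L1/L2 = ECG/B/- → run E
t=4: L0/L1/L2 = ECG/B/- → run E
t=5: L0/L1/L2 = ECG/B/- → run E
t=6: L0/L1/L2 = CG/BE/- → run C
t=7: L0/L1/L2 = CG/BE/- → run C
t=8: L0/L1/L2 = CG/BE/- → run C
t=9: L0/L1/L2 = G/BE/- → run G
t=10: L0/L1/L2 = G/BE/- → run G
t=11: L0/L1/L2 = G/BE/- → run G
t=12: L0/L1/L2 = -/BEG/- → run B
t=13: L0/L1/L2 = -/BEG/- → run B
t=14: L0/L1/L2 = -/EG/- → run E
t=15: L0/L1/L2 = -/G/- → run G
t=16: L0/L1/L2 = -/G/- → run G
t=17: L0/L1/L2 = -/G/- → run G
t=18: L0/L1/L2 = -/G/- → run G
t=19: (idle)
t=20: (idle)
t=21: (idle)

context switches = 7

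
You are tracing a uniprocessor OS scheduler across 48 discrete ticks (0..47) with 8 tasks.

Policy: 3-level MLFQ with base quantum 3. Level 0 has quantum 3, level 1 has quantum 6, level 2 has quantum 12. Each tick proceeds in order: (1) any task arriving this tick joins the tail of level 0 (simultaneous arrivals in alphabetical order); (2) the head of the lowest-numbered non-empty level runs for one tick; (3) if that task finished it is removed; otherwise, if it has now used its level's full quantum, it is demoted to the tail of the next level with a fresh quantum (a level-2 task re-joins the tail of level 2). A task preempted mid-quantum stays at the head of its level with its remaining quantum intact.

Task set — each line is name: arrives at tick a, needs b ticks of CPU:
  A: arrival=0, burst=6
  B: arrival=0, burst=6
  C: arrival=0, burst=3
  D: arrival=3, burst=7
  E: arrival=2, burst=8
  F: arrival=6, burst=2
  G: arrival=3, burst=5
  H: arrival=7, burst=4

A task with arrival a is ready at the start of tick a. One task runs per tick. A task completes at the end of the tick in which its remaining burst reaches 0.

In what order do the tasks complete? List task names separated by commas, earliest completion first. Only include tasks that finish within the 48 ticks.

completion order = C, F, A, B, E, D, G, H

t=0: L0/L1/L2 = ABC/-/- → run A
t=1: L0/L1/L2 = ABC/-/- → run A
t=2: L0/L1/L2 = ABCE/-/- → run A
t=3: L0/L1/L2 = BCEDG/A/- → run B
t=4: L0/L1/L2 = BCEDG/A/- → run B
t=5: L0/L1/L2 = BCEDG/A/- → run B
t=6: L0/L1/L2 = CEDGF/AB/- → run C
t=7: L0/L1/L2 = CEDGFH/AB/- → run C
t=8: L0/L1/L2 = CEDGFH/AB/- → run C
t=9: L0/L1/L2 = EDGFH/AB/- → run E
t=10: L0/L1/L2 = EDGFH/AB/- → run E
t=11: L0/L1/L2 = EDGFH/AB/- → run E
t=12: L0/L1/L2 = DGFH/ABE/- → run D
t=13: L0/L1/L2 = DGFH/ABE/- → run D
t=14: L0/L1/L2 = DGFH/ABE/- → run D
t=15: L0/L1/L2 = GFH/ABED/- → run G
t=16: L0/L1/L2 = GFH/ABED/- → run G
t=17: L0/L1/L2 = GFH/ABED/- → run G
t=18: L0/L1/L2 = FH/ABEDG/- → run F
t=19: L0/L1/L2 = FH/ABEDG/- → run F
t=20: L0/L1/L2 = H/ABEDG/- → run H
t=21: L0/L1/L2 = H/ABEDG/- → run H
t=22: L0/L1/L2 = H/ABEDG/- → run H
t=23: L0/L1/L2 = -/ABEDGH/- → run A
t=24: L0/L1/L2 = -/ABEDGH/- → run A
t=25: L0/L1/L2 = -/ABEDGH/- → run A
t=26: L0/L1/L2 = -/BEDGH/- → run B
t=27: L0/L1/L2 = -/BEDGH/- → run B
t=28: L0/L1/L2 = -/BEDGH/- → run B
t=29: L0/L1/L2 = -/EDGH/- → run E
t=30: L0/L1/L2 = -/EDGH/- → run E
t=31: L0/L1/L2 = -/EDGH/- → run E
t=32: L0/L1/L2 = -/EDGH/- → run E
t=33: L0/L1/L2 = -/EDGH/- → run E
t=34: L0/L1/L2 = -/DGH/- → run D
t=35: L0/L1/L2 = -/DGH/- → run D
t=36: L0/L1/L2 = -/DGH/- → run D
t=37: L0/L1/L2 = -/DGH/- → run D
t=38: L0/L1/L2 = -/GH/- → run G
t=39: L0/L1/L2 = -/GH/- → run G
t=40: L0/L1/L2 = -/H/- → run H
t=41: (idle)
t=42: (idle)
t=43: (idle)
t=44: (idle)
t=45: (idle)
t=46: (idle)
t=47: (idle)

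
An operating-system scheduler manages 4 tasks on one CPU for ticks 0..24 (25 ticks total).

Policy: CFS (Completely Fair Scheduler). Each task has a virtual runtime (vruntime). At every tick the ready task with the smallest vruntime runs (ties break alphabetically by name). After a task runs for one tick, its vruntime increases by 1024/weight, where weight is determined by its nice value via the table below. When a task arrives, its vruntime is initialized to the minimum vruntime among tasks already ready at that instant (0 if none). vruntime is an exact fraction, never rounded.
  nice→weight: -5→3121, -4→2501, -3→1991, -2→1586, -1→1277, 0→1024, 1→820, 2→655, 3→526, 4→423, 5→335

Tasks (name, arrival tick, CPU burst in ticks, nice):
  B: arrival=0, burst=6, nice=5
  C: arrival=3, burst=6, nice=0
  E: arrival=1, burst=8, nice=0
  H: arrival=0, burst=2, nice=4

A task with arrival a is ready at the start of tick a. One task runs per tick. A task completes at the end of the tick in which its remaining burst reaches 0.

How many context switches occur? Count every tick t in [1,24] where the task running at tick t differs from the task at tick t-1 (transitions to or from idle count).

context switches = 20

t=0: vr[B=0 H=0] → run B
t=1: vr[B=1024/335 E=0 H=0] → run E
t=2: vr[B=1024/335 E=1 H=0] → run H
t=3: vr[B=1024/335 C=1 E=1 H=1024/423] → run C
t=4: vr[B=1024/335 C=2 E=1 H=1024/423] → run E
t=5: vr[B=1024/335 C=2 E=2 H=1024/423] → run C
t=6: vr[B=1024/335 C=3 E=2 H=1024/423] → run E
t=7: vr[B=1024/335 C=3 E=3 H=1024/423] → run H
t=8: vr[B=1024/335 C=3 E=3] → run C
t=9: vr[B=1024/335 C=4 E=3] → run E
t=10: vr[B=1024/335 C=4 E=4] → run B
t=11: vr[B=2048/335 C=4 E=4] → run C
t=12: vr[B=2048/335 C=5 E=4] → run E
t=13: vr[B=2048/335 C=5 E=5] → run C
t=14: vr[B=2048/335 C=6 E=5] → run E
t=15: vr[B=2048/335 C=6 E=6] → run C
t=16: vr[B=2048/335 E=6] → run E
t=17: vr[B=2048/335 E=7] → run B
t=18: vr[B=3072/335 E=7] → run E
t=19: vr[B=3072/335] → run B
t=20: vr[B=4096/335] → run B
t=21: vr[B=1024/67] → run B
t=22: (idle)
t=23: (idle)
t=24: (idle)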